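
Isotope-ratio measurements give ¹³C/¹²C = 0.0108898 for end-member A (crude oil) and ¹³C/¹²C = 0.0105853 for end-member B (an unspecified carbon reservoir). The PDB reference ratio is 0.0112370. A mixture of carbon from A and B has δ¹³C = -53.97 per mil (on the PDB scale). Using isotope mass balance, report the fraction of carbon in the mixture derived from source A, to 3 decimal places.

δ_A = (0.0108898/0.0112370 − 1)×1000 = (0.969102 − 1)×1000 = -30.898 per mil
δ_B = (0.0105853/0.0112370 − 1)×1000 = (0.942004 − 1)×1000 = -57.996 per mil
f_A = (δ_mix − δ_B)/(δ_A − δ_B) = (-53.97 − (-57.996))/(-30.898 − (-57.996))
f_A = 4.026 / 27.098 = 0.1486

0.149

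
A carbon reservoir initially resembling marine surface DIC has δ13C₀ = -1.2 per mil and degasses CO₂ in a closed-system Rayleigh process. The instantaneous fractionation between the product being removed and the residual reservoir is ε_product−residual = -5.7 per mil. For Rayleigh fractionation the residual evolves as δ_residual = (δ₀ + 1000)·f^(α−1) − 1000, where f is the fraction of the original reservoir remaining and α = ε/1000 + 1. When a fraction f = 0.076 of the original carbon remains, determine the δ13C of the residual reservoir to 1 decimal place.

13.6 per mil

Rayleigh residual: δ_res = (δ₀ + 1000)·f^(α−1) − 1000
α = ε/1000 + 1 = 0.99430, so α − 1 = -0.00570
f^(α−1) = 0.076^(-0.00570) = 1.014797
δ_res = (-1.2 + 1000) × 1.014797 − 1000 = 1013.580 − 1000 = 13.58 per mil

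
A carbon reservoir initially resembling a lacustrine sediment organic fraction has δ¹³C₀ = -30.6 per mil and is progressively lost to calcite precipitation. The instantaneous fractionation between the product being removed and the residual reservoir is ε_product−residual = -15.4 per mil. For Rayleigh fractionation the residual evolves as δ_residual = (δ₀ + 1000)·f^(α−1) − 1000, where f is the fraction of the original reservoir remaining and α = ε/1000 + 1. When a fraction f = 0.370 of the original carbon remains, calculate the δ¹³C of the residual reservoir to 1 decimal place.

Rayleigh residual: δ_res = (δ₀ + 1000)·f^(α−1) − 1000
α = ε/1000 + 1 = 0.98460, so α − 1 = -0.01540
f^(α−1) = 0.370^(-0.01540) = 1.015429
δ_res = (-30.6 + 1000) × 1.015429 − 1000 = 984.357 − 1000 = -15.64 per mil

-15.6 per mil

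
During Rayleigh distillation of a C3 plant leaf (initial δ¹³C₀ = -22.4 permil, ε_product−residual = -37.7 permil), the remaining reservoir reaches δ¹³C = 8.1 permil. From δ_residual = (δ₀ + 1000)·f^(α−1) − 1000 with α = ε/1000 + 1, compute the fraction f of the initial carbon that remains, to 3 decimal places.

α − 1 = ε/1000 = -0.0377
(δ_res + 1000)/(δ₀ + 1000) = (8.1 + 1000)/(-22.4 + 1000) = 1008.1/977.6 = 1.031199
f = 1.031199^(1/-0.0377) = exp(ln(1.031199)/-0.0377) = exp(0.03072/-0.0377)
f = exp(-0.8149) = 0.4427

0.443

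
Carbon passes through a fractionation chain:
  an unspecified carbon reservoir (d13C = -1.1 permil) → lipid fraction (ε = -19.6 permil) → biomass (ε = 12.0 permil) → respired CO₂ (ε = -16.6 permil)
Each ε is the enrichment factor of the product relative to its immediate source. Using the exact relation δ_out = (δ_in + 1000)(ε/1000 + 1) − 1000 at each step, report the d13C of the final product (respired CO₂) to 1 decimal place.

-25.4 permil

step 1: δ = (-1.10 + 1000)·(-19.6/1000 + 1) − 1000 = -20.68 permil
step 2: δ = (-20.68 + 1000)·(12.0/1000 + 1) − 1000 = -8.93 permil
step 3: δ = (-8.93 + 1000)·(-16.6/1000 + 1) − 1000 = -25.38 permil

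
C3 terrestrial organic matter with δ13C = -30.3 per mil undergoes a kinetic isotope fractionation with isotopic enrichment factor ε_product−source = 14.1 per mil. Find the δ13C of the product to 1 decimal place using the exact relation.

-16.6 per mil

Exactly, δ_product = (δ_source + 1000)·(ε/1000 + 1) − 1000.
δ_product = (-30.3 + 1000) × (14.1/1000 + 1) − 1000
δ_product = -16.63 per mil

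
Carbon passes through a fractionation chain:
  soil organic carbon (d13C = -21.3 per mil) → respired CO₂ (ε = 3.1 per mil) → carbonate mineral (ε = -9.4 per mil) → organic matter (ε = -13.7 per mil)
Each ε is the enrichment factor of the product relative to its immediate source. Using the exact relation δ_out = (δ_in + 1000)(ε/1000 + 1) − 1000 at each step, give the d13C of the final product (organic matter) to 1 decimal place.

-40.8 per mil

step 1: δ = (-21.30 + 1000)·(3.1/1000 + 1) − 1000 = -18.27 per mil
step 2: δ = (-18.27 + 1000)·(-9.4/1000 + 1) − 1000 = -27.49 per mil
step 3: δ = (-27.49 + 1000)·(-13.7/1000 + 1) − 1000 = -40.82 per mil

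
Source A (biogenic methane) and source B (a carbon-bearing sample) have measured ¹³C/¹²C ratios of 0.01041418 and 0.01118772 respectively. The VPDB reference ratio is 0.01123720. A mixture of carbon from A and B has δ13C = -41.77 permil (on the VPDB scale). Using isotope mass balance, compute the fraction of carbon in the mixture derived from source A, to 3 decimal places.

δ_A = (0.01041418/0.01123720 − 1)×1000 = (0.926759 − 1)×1000 = -73.241 permil
δ_B = (0.01118772/0.01123720 − 1)×1000 = (0.995597 − 1)×1000 = -4.403 permil
f_A = (δ_mix − δ_B)/(δ_A − δ_B) = (-41.77 − (-4.403))/(-73.241 − (-4.403))
f_A = -37.367 / -68.837 = 0.5428

0.543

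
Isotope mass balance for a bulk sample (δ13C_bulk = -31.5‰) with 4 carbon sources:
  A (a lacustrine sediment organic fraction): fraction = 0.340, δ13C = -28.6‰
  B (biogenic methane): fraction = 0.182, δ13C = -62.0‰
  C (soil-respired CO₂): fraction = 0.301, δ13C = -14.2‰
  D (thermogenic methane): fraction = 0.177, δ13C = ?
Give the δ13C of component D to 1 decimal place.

-35.1‰

Isotope mass balance: δ_bulk = Σ fᵢ·δᵢ.
-31.5 = 0.340×(-28.6) + 0.182×(-62.0) + 0.301×(-14.2) + 0.177×δ_D
0.177·δ_D = -31.5 − (-25.282) = -6.218
δ_D = -6.218 / 0.177 = -35.13‰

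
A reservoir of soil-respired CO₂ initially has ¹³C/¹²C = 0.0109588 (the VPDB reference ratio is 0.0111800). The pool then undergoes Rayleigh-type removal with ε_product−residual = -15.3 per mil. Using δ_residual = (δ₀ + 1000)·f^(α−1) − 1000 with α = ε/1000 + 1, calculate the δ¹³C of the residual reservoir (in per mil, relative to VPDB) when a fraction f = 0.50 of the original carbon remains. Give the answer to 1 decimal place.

-9.3 per mil

δ₀ = (0.0109588/0.0111800 − 1)×1000 = (0.980215 − 1)×1000 = -19.785 per mil
α − 1 = ε/1000 = -0.0153
f^(α−1) = 0.50^(-0.0153) = 1.010662
δ_res = (-19.785 + 1000) × 1.010662 − 1000 = 990.665 − 1000 = -9.33 per mil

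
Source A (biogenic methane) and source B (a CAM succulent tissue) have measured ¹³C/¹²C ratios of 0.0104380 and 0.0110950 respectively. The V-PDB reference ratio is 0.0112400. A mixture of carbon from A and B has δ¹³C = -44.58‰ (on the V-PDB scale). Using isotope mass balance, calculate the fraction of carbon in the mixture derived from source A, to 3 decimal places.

0.542

δ_A = (0.0104380/0.0112400 − 1)×1000 = (0.928648 − 1)×1000 = -71.352‰
δ_B = (0.0110950/0.0112400 − 1)×1000 = (0.987100 − 1)×1000 = -12.900‰
f_A = (δ_mix − δ_B)/(δ_A − δ_B) = (-44.58 − (-12.900))/(-71.352 − (-12.900))
f_A = -31.680 / -58.452 = 0.5420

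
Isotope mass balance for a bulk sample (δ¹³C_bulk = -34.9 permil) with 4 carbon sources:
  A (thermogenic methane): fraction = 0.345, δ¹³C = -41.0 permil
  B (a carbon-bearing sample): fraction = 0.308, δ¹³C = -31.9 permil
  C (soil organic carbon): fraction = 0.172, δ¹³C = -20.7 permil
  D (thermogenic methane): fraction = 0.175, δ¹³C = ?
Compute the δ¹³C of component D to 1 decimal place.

-42.1 permil

Isotope mass balance: δ_bulk = Σ fᵢ·δᵢ.
-34.9 = 0.345×(-41.0) + 0.308×(-31.9) + 0.172×(-20.7) + 0.175×δ_D
0.175·δ_D = -34.9 − (-27.531) = -7.369
δ_D = -7.369 / 0.175 = -42.11 permil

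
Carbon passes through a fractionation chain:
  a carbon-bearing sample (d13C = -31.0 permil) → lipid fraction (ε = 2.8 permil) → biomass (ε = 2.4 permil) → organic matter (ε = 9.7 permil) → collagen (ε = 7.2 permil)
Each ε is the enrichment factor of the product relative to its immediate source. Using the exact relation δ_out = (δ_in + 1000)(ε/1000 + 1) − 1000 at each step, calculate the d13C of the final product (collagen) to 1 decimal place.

-9.4 permil

step 1: δ = (-31.00 + 1000)·(2.8/1000 + 1) − 1000 = -28.29 permil
step 2: δ = (-28.29 + 1000)·(2.4/1000 + 1) − 1000 = -25.95 permil
step 3: δ = (-25.95 + 1000)·(9.7/1000 + 1) − 1000 = -16.51 permil
step 4: δ = (-16.51 + 1000)·(7.2/1000 + 1) − 1000 = -9.43 permil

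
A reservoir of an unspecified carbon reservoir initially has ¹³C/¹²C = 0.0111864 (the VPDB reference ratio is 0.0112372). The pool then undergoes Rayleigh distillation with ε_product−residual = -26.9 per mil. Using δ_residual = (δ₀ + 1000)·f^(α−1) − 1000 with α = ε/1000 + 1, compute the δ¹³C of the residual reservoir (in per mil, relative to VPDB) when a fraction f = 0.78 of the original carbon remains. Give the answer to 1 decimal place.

δ₀ = (0.0111864/0.0112372 − 1)×1000 = (0.995479 − 1)×1000 = -4.521 per mil
α − 1 = ε/1000 = -0.0269
f^(α−1) = 0.78^(-0.0269) = 1.006706
δ_res = (-4.521 + 1000) × 1.006706 − 1000 = 1002.155 − 1000 = 2.15 per mil

2.2 per mil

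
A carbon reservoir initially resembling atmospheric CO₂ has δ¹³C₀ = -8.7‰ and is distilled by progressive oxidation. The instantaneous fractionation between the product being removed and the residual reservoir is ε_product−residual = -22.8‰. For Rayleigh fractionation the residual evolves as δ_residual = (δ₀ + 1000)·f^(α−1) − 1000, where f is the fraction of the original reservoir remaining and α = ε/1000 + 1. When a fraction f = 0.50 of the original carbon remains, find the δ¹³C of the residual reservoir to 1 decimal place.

Rayleigh residual: δ_res = (δ₀ + 1000)·f^(α−1) − 1000
α = ε/1000 + 1 = 0.97720, so α − 1 = -0.02280
f^(α−1) = 0.50^(-0.02280) = 1.015929
δ_res = (-8.7 + 1000) × 1.015929 − 1000 = 1007.091 − 1000 = 7.09‰

7.1‰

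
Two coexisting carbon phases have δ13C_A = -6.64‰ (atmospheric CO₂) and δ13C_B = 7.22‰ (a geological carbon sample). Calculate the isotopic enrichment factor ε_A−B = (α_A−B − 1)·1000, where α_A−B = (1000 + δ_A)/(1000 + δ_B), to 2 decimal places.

-13.76‰

α_A−B = (1000 + -6.64) / (1000 + 7.22) = 993.36 / 1007.22 = 0.986239
ε_A−B = (0.986239 − 1) × 1000 = -13.761‰
(The approximation ε ≈ δ_A − δ_B would give -13.86‰.)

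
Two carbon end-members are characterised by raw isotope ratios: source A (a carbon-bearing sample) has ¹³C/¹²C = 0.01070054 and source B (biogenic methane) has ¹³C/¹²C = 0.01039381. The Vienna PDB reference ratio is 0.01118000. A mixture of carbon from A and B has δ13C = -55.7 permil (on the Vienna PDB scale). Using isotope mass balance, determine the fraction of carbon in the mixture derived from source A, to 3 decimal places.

δ_A = (0.01070054/0.01118000 − 1)×1000 = (0.957114 − 1)×1000 = -42.886 permil
δ_B = (0.01039381/0.01118000 − 1)×1000 = (0.929679 − 1)×1000 = -70.321 permil
f_A = (δ_mix − δ_B)/(δ_A − δ_B) = (-55.7 − (-70.321))/(-42.886 − (-70.321))
f_A = 14.621 / 27.436 = 0.5329

0.533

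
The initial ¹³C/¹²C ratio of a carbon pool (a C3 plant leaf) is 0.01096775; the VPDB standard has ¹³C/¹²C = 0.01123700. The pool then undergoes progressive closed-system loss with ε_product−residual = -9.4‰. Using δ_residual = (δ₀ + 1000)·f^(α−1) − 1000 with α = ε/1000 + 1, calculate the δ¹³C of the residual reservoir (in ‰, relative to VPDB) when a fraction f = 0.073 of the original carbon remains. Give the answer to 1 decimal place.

0.3‰

δ₀ = (0.01096775/0.01123700 − 1)×1000 = (0.976039 − 1)×1000 = -23.961‰
α − 1 = ε/1000 = -0.0094
f^(α−1) = 0.073^(-0.0094) = 1.024908
δ_res = (-23.961 + 1000) × 1.024908 − 1000 = 1000.350 − 1000 = 0.35‰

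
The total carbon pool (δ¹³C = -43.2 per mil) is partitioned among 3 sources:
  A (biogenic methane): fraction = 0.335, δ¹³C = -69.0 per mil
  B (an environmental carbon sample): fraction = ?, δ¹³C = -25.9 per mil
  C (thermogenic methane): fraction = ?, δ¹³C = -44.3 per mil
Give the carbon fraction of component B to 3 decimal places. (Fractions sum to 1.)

0.509

Let f_B and f_C be the unknown fractions; fractions sum to 1 so f_B + f_C = 0.665.
Mass balance: Σ fᵢ·δᵢ = δ_bulk ⇒ f_B·(-25.9) + f_C·(-44.3) = -43.2 − (-23.115) = -20.085
Substitute f_C = 0.665 − f_B:
f_B·(-25.9 − -44.3) = -20.085 − 0.665×(-44.3) = 9.374
f_B = 9.374 / 18.4 = 0.5095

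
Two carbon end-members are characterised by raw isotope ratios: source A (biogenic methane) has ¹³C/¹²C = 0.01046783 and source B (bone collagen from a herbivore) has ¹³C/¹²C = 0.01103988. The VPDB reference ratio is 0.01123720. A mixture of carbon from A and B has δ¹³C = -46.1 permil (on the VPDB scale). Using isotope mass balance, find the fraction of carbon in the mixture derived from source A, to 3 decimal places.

δ_A = (0.01046783/0.01123720 − 1)×1000 = (0.931534 − 1)×1000 = -68.466 permil
δ_B = (0.01103988/0.01123720 − 1)×1000 = (0.982440 − 1)×1000 = -17.560 permil
f_A = (δ_mix − δ_B)/(δ_A − δ_B) = (-46.1 − (-17.560))/(-68.466 − (-17.560))
f_A = -28.540 / -50.907 = 0.5606

0.561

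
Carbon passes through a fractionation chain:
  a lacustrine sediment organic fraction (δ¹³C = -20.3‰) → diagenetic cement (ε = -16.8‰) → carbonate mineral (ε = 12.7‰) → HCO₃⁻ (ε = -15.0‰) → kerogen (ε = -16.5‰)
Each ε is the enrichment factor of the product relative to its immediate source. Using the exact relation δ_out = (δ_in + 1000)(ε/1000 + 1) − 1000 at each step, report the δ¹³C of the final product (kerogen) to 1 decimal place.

-55.0‰

step 1: δ = (-20.30 + 1000)·(-16.8/1000 + 1) − 1000 = -36.76‰
step 2: δ = (-36.76 + 1000)·(12.7/1000 + 1) − 1000 = -24.53‰
step 3: δ = (-24.53 + 1000)·(-15.0/1000 + 1) − 1000 = -39.16‰
step 4: δ = (-39.16 + 1000)·(-16.5/1000 + 1) − 1000 = -55.01‰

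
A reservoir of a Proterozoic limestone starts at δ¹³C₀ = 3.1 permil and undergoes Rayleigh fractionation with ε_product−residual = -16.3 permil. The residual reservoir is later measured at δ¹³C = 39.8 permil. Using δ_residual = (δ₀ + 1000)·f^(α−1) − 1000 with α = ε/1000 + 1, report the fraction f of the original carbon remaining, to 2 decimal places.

α − 1 = ε/1000 = -0.0163
(δ_res + 1000)/(δ₀ + 1000) = (39.8 + 1000)/(3.1 + 1000) = 1039.8/1003.1 = 1.036587
f = 1.036587^(1/-0.0163) = exp(ln(1.036587)/-0.0163) = exp(0.03593/-0.0163)
f = exp(-2.2045) = 0.1103

0.11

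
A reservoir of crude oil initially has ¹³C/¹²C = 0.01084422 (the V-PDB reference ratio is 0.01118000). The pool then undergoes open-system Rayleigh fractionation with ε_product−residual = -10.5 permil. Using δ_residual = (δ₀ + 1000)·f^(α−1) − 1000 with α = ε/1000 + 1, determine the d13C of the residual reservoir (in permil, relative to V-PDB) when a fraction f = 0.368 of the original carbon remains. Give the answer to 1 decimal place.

δ₀ = (0.01084422/0.01118000 − 1)×1000 = (0.969966 − 1)×1000 = -30.034 permil
α − 1 = ε/1000 = -0.0105
f^(α−1) = 0.368^(-0.0105) = 1.010552
δ_res = (-30.034 + 1000) × 1.010552 − 1000 = 980.201 − 1000 = -19.80 permil

-19.8 permil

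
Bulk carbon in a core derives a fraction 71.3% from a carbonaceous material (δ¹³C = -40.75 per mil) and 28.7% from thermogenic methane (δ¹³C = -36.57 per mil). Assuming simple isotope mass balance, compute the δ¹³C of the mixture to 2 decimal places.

-39.55 per mil

δ_mix = f_A·δ_A + f_B·δ_B
δ_mix = 0.713 × (-40.75) + 0.287 × (-36.57)
δ_mix = -29.055 + -10.496 = -39.550 per mil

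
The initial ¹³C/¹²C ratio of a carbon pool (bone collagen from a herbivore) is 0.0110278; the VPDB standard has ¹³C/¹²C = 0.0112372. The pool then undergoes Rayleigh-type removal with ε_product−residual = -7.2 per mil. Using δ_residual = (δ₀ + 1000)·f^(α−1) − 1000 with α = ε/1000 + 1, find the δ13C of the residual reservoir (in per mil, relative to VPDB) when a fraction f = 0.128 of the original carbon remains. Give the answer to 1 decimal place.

δ₀ = (0.0110278/0.0112372 − 1)×1000 = (0.981365 − 1)×1000 = -18.635 per mil
α − 1 = ε/1000 = -0.0072
f^(α−1) = 0.128^(-0.0072) = 1.014911
δ_res = (-18.635 + 1000) × 1.014911 − 1000 = 995.999 − 1000 = -4.00 per mil

-4.0 per mil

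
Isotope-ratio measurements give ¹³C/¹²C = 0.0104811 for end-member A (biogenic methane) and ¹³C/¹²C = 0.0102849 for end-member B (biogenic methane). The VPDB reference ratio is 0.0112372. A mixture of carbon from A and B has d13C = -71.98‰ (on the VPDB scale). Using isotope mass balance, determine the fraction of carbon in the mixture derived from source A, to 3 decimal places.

δ_A = (0.0104811/0.0112372 − 1)×1000 = (0.932715 − 1)×1000 = -67.285‰
δ_B = (0.0102849/0.0112372 − 1)×1000 = (0.915255 − 1)×1000 = -84.745‰
f_A = (δ_mix − δ_B)/(δ_A − δ_B) = (-71.98 − (-84.745))/(-67.285 − (-84.745))
f_A = 12.765 / 17.460 = 0.7311

0.731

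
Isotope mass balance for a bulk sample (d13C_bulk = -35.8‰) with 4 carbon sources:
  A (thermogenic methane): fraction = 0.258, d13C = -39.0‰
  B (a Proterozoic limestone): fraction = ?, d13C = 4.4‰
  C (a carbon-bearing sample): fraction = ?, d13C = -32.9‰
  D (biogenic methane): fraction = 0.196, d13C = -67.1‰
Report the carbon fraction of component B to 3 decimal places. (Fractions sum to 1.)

Let f_B and f_C be the unknown fractions; fractions sum to 1 so f_B + f_C = 0.546.
Mass balance: Σ fᵢ·δᵢ = δ_bulk ⇒ f_B·(4.4) + f_C·(-32.9) = -35.8 − (-23.214) = -12.586
Substitute f_C = 0.546 − f_B:
f_B·(4.4 − -32.9) = -12.586 − 0.546×(-32.9) = 5.377
f_B = 5.377 / 37.3 = 0.1442

0.144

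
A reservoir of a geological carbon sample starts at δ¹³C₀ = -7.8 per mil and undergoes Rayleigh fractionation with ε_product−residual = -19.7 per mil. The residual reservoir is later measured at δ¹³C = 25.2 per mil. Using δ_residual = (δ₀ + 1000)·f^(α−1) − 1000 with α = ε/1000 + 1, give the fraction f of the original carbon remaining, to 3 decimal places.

0.190

α − 1 = ε/1000 = -0.0197
(δ_res + 1000)/(δ₀ + 1000) = (25.2 + 1000)/(-7.8 + 1000) = 1025.2/992.2 = 1.033259
f = 1.033259^(1/-0.0197) = exp(ln(1.033259)/-0.0197) = exp(0.03272/-0.0197)
f = exp(-1.6608) = 0.1900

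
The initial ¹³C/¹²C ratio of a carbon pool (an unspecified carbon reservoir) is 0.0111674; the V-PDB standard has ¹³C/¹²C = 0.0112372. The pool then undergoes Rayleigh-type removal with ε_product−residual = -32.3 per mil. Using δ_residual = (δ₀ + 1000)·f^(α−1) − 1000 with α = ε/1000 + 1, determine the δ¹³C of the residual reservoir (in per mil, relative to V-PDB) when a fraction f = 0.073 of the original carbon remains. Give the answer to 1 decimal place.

δ₀ = (0.0111674/0.0112372 − 1)×1000 = (0.993788 − 1)×1000 = -6.212 per mil
α − 1 = ε/1000 = -0.0323
f^(α−1) = 0.073^(-0.0323) = 1.088215
δ_res = (-6.212 + 1000) × 1.088215 − 1000 = 1081.455 − 1000 = 81.46 per mil

81.5 per mil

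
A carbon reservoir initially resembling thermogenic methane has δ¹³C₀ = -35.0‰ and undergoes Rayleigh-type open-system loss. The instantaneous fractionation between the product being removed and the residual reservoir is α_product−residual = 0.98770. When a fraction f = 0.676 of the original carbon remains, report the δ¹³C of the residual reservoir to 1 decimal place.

-30.3‰

Rayleigh residual: δ_res = (δ₀ + 1000)·f^(α−1) − 1000
α − 1 = -0.01230
f^(α−1) = 0.676^(-0.01230) = 1.004828
δ_res = (-35.0 + 1000) × 1.004828 − 1000 = 969.659 − 1000 = -30.34‰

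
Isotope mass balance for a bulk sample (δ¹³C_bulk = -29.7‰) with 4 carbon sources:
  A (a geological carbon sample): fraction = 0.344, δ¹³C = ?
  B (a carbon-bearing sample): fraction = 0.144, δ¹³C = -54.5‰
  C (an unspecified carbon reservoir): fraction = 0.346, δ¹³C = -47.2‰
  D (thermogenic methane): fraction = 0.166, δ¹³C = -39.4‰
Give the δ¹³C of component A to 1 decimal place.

3.0‰

Isotope mass balance: δ_bulk = Σ fᵢ·δᵢ.
-29.7 = 0.344×δ_A + 0.144×(-54.5) + 0.346×(-47.2) + 0.166×(-39.4)
0.344·δ_A = -29.7 − (-30.720) = 1.020
δ_A = 1.020 / 0.344 = 2.96‰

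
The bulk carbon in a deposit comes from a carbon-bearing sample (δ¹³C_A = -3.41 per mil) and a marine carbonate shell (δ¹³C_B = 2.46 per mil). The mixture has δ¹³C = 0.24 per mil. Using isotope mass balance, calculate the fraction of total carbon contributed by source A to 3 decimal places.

0.378

δ_mix = f_A·δ_A + (1 − f_A)·δ_B  ⇒  f_A = (δ_mix − δ_B)/(δ_A − δ_B)
f_A = (0.24 − (2.46)) / (-3.41 − (2.46))
f_A = -2.22 / -5.87 = 0.3782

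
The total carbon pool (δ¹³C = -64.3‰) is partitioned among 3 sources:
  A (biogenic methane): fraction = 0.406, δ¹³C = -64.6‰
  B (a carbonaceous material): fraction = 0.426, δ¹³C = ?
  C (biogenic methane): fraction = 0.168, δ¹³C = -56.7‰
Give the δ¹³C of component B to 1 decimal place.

Isotope mass balance: δ_bulk = Σ fᵢ·δᵢ.
-64.3 = 0.406×(-64.6) + 0.426×δ_B + 0.168×(-56.7)
0.426·δ_B = -64.3 − (-35.753) = -28.547
δ_B = -28.547 / 0.426 = -67.01‰

-67.0‰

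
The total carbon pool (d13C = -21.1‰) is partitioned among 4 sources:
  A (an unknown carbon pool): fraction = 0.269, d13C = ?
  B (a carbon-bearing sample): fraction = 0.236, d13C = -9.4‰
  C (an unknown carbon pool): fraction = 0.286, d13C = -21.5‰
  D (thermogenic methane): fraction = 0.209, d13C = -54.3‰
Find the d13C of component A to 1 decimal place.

Isotope mass balance: δ_bulk = Σ fᵢ·δᵢ.
-21.1 = 0.269×δ_A + 0.236×(-9.4) + 0.286×(-21.5) + 0.209×(-54.3)
0.269·δ_A = -21.1 − (-19.716) = -1.384
δ_A = -1.384 / 0.269 = -5.14‰

-5.1‰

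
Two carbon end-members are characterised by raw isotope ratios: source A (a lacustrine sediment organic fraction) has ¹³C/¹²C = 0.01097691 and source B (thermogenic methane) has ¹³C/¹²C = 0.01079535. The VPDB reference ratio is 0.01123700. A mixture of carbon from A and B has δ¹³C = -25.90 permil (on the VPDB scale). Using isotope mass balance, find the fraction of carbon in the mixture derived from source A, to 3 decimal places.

0.830

δ_A = (0.01097691/0.01123700 − 1)×1000 = (0.976854 − 1)×1000 = -23.146 permil
δ_B = (0.01079535/0.01123700 − 1)×1000 = (0.960697 − 1)×1000 = -39.303 permil
f_A = (δ_mix − δ_B)/(δ_A − δ_B) = (-25.90 − (-39.303))/(-23.146 − (-39.303))
f_A = 13.403 / 16.157 = 0.8295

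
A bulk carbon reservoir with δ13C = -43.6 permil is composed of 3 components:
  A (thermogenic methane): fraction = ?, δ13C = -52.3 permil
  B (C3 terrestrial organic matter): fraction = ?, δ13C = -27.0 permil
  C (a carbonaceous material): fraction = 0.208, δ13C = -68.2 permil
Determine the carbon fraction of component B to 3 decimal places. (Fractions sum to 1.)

Let f_B and f_A be the unknown fractions; fractions sum to 1 so f_B + f_A = 0.792.
Mass balance: Σ fᵢ·δᵢ = δ_bulk ⇒ f_B·(-27.0) + f_A·(-52.3) = -43.6 − (-14.186) = -29.414
Substitute f_A = 0.792 − f_B:
f_B·(-27.0 − -52.3) = -29.414 − 0.792×(-52.3) = 12.007
f_B = 12.007 / 25.3 = 0.4746

0.475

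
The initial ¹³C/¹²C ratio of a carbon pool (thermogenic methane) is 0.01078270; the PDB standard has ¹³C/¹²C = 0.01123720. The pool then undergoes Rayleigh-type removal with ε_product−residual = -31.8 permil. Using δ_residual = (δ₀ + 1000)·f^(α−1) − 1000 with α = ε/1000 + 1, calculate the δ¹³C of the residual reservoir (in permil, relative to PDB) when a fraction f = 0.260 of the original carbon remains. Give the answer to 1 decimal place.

1.6 permil

δ₀ = (0.01078270/0.01123720 − 1)×1000 = (0.959554 − 1)×1000 = -40.446 permil
α − 1 = ε/1000 = -0.0318
f^(α−1) = 0.260^(-0.0318) = 1.043768
δ_res = (-40.446 + 1000) × 1.043768 − 1000 = 1001.551 − 1000 = 1.55 permil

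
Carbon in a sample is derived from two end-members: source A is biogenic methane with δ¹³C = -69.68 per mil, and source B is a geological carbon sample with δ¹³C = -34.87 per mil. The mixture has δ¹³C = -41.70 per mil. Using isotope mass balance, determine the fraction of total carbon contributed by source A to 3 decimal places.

δ_mix = f_A·δ_A + (1 − f_A)·δ_B  ⇒  f_A = (δ_mix − δ_B)/(δ_A − δ_B)
f_A = (-41.70 − (-34.87)) / (-69.68 − (-34.87))
f_A = -6.83 / -34.81 = 0.1962

0.196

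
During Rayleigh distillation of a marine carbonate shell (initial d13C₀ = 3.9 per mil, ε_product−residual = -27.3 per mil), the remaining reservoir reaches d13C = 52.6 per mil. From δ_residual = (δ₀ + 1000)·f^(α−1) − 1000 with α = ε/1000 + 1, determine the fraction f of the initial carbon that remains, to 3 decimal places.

0.176

α − 1 = ε/1000 = -0.0273
(δ_res + 1000)/(δ₀ + 1000) = (52.6 + 1000)/(3.9 + 1000) = 1052.6/1003.9 = 1.048511
f = 1.048511^(1/-0.0273) = exp(ln(1.048511)/-0.0273) = exp(0.04737/-0.0273)
f = exp(-1.7352) = 0.1764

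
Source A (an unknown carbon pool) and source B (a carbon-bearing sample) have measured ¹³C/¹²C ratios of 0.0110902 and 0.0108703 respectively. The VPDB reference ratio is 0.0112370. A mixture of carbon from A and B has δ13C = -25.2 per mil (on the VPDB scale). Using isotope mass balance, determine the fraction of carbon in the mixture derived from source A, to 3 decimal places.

0.380

δ_A = (0.0110902/0.0112370 − 1)×1000 = (0.986936 − 1)×1000 = -13.064 per mil
δ_B = (0.0108703/0.0112370 − 1)×1000 = (0.967367 − 1)×1000 = -32.633 per mil
f_A = (δ_mix − δ_B)/(δ_A − δ_B) = (-25.2 − (-32.633))/(-13.064 − (-32.633))
f_A = 7.433 / 19.569 = 0.3798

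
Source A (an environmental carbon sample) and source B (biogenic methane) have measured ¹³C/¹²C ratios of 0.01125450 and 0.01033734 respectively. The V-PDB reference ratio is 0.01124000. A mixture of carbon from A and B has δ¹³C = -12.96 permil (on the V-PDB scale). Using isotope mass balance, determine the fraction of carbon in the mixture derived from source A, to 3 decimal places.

δ_A = (0.01125450/0.01124000 − 1)×1000 = (1.001290 − 1)×1000 = 1.290 permil
δ_B = (0.01033734/0.01124000 − 1)×1000 = (0.919692 − 1)×1000 = -80.308 permil
f_A = (δ_mix − δ_B)/(δ_A − δ_B) = (-12.96 − (-80.308))/(1.290 − (-80.308))
f_A = 67.348 / 81.598 = 0.8254

0.825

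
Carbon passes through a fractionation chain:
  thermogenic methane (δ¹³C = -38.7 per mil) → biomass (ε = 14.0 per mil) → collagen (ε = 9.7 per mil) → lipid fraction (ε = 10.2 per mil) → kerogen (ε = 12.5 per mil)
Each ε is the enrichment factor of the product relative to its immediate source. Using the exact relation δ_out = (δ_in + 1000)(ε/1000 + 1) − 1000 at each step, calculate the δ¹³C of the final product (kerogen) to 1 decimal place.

step 1: δ = (-38.70 + 1000)·(14.0/1000 + 1) − 1000 = -25.24 per mil
step 2: δ = (-25.24 + 1000)·(9.7/1000 + 1) − 1000 = -15.79 per mil
step 3: δ = (-15.79 + 1000)·(10.2/1000 + 1) − 1000 = -5.75 per mil
step 4: δ = (-5.75 + 1000)·(12.5/1000 + 1) − 1000 = 6.68 per mil

6.7 per mil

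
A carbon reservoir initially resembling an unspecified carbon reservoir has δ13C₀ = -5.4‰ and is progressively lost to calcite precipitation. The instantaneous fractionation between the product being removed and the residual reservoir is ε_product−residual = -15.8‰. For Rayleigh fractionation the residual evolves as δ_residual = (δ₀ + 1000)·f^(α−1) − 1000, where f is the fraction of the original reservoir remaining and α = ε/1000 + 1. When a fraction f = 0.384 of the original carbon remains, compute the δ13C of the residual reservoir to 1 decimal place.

9.8‰

Rayleigh residual: δ_res = (δ₀ + 1000)·f^(α−1) − 1000
α = ε/1000 + 1 = 0.98420, so α − 1 = -0.01580
f^(α−1) = 0.384^(-0.01580) = 1.015237
δ_res = (-5.4 + 1000) × 1.015237 − 1000 = 1009.755 − 1000 = 9.76‰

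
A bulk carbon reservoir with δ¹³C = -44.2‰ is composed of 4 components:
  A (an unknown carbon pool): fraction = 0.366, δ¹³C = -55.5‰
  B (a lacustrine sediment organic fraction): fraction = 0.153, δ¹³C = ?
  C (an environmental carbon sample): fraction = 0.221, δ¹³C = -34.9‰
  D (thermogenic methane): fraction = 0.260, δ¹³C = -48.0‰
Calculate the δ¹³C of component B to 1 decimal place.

Isotope mass balance: δ_bulk = Σ fᵢ·δᵢ.
-44.2 = 0.366×(-55.5) + 0.153×δ_B + 0.221×(-34.9) + 0.260×(-48.0)
0.153·δ_B = -44.2 − (-40.506) = -3.694
δ_B = -3.694 / 0.153 = -24.14‰

-24.1‰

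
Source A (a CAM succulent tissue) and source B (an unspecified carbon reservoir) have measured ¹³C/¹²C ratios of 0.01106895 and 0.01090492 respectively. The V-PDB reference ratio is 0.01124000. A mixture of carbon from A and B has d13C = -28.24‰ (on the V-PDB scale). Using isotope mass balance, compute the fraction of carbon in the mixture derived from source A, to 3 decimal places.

0.108

δ_A = (0.01106895/0.01124000 − 1)×1000 = (0.984782 − 1)×1000 = -15.218‰
δ_B = (0.01090492/0.01124000 − 1)×1000 = (0.970189 − 1)×1000 = -29.811‰
f_A = (δ_mix − δ_B)/(δ_A − δ_B) = (-28.24 − (-29.811))/(-15.218 − (-29.811))
f_A = 1.571 / 14.593 = 0.1077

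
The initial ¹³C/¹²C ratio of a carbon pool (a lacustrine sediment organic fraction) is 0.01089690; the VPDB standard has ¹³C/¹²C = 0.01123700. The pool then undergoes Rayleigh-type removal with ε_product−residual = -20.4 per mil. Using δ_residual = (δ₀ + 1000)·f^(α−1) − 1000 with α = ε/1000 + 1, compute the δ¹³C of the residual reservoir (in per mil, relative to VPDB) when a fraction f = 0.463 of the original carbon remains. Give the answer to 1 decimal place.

δ₀ = (0.01089690/0.01123700 − 1)×1000 = (0.969734 − 1)×1000 = -30.266 per mil
α − 1 = ε/1000 = -0.0204
f^(α−1) = 0.463^(-0.0204) = 1.015833
δ_res = (-30.266 + 1000) × 1.015833 − 1000 = 985.087 − 1000 = -14.91 per mil

-14.9 per mil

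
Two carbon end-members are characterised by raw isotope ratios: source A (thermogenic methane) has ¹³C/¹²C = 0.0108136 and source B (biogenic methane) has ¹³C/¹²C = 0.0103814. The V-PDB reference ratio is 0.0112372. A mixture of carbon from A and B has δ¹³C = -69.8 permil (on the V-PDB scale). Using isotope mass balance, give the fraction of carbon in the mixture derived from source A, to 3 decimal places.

δ_A = (0.0108136/0.0112372 − 1)×1000 = (0.962304 − 1)×1000 = -37.696 permil
δ_B = (0.0103814/0.0112372 − 1)×1000 = (0.923842 − 1)×1000 = -76.158 permil
f_A = (δ_mix − δ_B)/(δ_A − δ_B) = (-69.8 − (-76.158))/(-37.696 − (-76.158))
f_A = 6.358 / 38.462 = 0.1653

0.165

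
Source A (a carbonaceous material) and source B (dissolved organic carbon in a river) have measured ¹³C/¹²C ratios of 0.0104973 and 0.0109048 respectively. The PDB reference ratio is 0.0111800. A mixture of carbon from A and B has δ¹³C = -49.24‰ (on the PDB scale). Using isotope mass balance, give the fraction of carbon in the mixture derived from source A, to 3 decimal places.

0.676

δ_A = (0.0104973/0.0111800 − 1)×1000 = (0.938936 − 1)×1000 = -61.064‰
δ_B = (0.0109048/0.0111800 − 1)×1000 = (0.975385 − 1)×1000 = -24.615‰
f_A = (δ_mix − δ_B)/(δ_A − δ_B) = (-49.24 − (-24.615))/(-61.064 − (-24.615))
f_A = -24.625 / -36.449 = 0.6756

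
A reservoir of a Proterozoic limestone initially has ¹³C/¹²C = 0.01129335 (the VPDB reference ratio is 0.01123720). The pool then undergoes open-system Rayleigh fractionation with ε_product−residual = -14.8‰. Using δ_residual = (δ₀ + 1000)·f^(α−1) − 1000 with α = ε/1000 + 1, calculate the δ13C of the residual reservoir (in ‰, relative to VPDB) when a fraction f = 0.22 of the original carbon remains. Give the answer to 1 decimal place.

27.8‰

δ₀ = (0.01129335/0.01123720 − 1)×1000 = (1.004997 − 1)×1000 = 4.997‰
α − 1 = ε/1000 = -0.0148
f^(α−1) = 0.22^(-0.0148) = 1.022662
δ_res = (4.997 + 1000) × 1.022662 − 1000 = 1027.772 − 1000 = 27.77‰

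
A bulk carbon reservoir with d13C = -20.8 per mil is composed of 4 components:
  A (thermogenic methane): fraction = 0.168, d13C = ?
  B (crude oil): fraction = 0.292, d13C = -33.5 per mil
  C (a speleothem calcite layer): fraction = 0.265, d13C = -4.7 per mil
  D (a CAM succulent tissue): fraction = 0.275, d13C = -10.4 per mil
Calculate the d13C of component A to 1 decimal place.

-41.1 per mil

Isotope mass balance: δ_bulk = Σ fᵢ·δᵢ.
-20.8 = 0.168×δ_A + 0.292×(-33.5) + 0.265×(-4.7) + 0.275×(-10.4)
0.168·δ_A = -20.8 − (-13.888) = -6.912
δ_A = -6.912 / 0.168 = -41.15 per mil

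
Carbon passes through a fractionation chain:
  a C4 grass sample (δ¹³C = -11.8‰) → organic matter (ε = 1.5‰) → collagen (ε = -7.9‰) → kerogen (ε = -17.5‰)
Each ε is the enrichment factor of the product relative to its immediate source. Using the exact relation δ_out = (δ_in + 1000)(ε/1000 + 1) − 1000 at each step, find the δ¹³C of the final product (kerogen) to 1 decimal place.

-35.3‰

step 1: δ = (-11.80 + 1000)·(1.5/1000 + 1) − 1000 = -10.32‰
step 2: δ = (-10.32 + 1000)·(-7.9/1000 + 1) − 1000 = -18.14‰
step 3: δ = (-18.14 + 1000)·(-17.5/1000 + 1) − 1000 = -35.32‰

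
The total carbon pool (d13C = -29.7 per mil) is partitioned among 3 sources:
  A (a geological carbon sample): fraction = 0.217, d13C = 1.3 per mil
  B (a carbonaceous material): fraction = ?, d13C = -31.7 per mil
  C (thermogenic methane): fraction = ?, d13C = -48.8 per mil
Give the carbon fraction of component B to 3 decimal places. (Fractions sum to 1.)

Let f_B and f_C be the unknown fractions; fractions sum to 1 so f_B + f_C = 0.783.
Mass balance: Σ fᵢ·δᵢ = δ_bulk ⇒ f_B·(-31.7) + f_C·(-48.8) = -29.7 − (0.282) = -29.982
Substitute f_C = 0.783 − f_B:
f_B·(-31.7 − -48.8) = -29.982 − 0.783×(-48.8) = 8.228
f_B = 8.228 / 17.1 = 0.4812

0.481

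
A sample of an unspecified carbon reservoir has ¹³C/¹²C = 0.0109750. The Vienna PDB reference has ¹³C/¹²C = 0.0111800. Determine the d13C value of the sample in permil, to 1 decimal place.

d13C = (R_sample / R_standard − 1) × 1000
R_sample / R_standard = 0.0109750 / 0.0111800 = 0.981664
d13C = (0.981664 − 1) × 1000 = -18.34 permil

-18.3 permil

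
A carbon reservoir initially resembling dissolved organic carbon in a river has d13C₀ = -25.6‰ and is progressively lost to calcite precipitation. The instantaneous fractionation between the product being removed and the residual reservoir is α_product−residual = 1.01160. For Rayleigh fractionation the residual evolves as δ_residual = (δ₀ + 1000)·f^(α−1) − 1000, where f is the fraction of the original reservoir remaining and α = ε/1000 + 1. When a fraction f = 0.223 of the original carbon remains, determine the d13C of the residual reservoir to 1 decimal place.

Rayleigh residual: δ_res = (δ₀ + 1000)·f^(α−1) − 1000
α − 1 = 0.01160
f^(α−1) = 0.223^(0.01160) = 0.982744
δ_res = (-25.6 + 1000) × 0.982744 − 1000 = 957.586 − 1000 = -42.41‰

-42.4‰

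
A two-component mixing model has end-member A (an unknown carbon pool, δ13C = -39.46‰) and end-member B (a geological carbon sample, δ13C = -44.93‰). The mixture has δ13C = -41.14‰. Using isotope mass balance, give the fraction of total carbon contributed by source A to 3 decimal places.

δ_mix = f_A·δ_A + (1 − f_A)·δ_B  ⇒  f_A = (δ_mix − δ_B)/(δ_A − δ_B)
f_A = (-41.14 − (-44.93)) / (-39.46 − (-44.93))
f_A = 3.79 / 5.47 = 0.6929

0.693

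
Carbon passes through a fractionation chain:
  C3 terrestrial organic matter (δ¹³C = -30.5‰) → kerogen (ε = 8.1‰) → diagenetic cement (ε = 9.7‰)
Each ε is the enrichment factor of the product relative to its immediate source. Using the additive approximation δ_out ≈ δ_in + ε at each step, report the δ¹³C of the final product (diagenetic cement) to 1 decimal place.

-12.7‰

step 1: δ ≈ -30.5 + (8.1) = -22.4‰
step 2: δ ≈ -22.4 + (9.7) = -12.7‰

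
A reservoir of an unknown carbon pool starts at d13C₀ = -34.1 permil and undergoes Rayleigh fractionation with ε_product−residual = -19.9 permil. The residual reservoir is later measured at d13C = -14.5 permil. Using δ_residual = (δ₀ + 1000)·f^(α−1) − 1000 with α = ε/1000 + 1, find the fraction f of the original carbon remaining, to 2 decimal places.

α − 1 = ε/1000 = -0.0199
(δ_res + 1000)/(δ₀ + 1000) = (-14.5 + 1000)/(-34.1 + 1000) = 985.5/965.9 = 1.020292
f = 1.020292^(1/-0.0199) = exp(ln(1.020292)/-0.0199) = exp(0.02009/-0.0199)
f = exp(-1.0095) = 0.3644

0.36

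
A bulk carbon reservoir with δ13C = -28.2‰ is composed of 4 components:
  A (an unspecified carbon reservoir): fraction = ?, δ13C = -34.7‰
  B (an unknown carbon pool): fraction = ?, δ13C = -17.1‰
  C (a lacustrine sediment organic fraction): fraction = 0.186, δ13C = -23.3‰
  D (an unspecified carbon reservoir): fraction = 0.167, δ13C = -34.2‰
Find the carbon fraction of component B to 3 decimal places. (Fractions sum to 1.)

Let f_B and f_A be the unknown fractions; fractions sum to 1 so f_B + f_A = 0.647.
Mass balance: Σ fᵢ·δᵢ = δ_bulk ⇒ f_B·(-17.1) + f_A·(-34.7) = -28.2 − (-10.045) = -18.155
Substitute f_A = 0.647 − f_B:
f_B·(-17.1 − -34.7) = -18.155 − 0.647×(-34.7) = 4.296
f_B = 4.296 / 17.6 = 0.2441

0.244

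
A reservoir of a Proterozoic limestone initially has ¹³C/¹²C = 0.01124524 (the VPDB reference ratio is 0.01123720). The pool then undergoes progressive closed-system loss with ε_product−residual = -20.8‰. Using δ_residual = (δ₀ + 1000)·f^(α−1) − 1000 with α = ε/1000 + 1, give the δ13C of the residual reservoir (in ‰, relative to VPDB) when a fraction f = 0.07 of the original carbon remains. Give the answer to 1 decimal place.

δ₀ = (0.01124524/0.01123720 − 1)×1000 = (1.000715 − 1)×1000 = 0.715‰
α − 1 = ε/1000 = -0.0208
f^(α−1) = 0.07^(-0.0208) = 1.056871
δ_res = (0.715 + 1000) × 1.056871 − 1000 = 1057.627 − 1000 = 57.63‰

57.6‰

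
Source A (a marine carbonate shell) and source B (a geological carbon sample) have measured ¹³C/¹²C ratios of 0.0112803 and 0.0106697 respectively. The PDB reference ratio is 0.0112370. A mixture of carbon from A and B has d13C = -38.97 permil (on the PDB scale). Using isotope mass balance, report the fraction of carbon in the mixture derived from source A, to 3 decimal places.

0.212

δ_A = (0.0112803/0.0112370 − 1)×1000 = (1.003853 − 1)×1000 = 3.853 permil
δ_B = (0.0106697/0.0112370 − 1)×1000 = (0.949515 − 1)×1000 = -50.485 permil
f_A = (δ_mix − δ_B)/(δ_A − δ_B) = (-38.97 − (-50.485))/(3.853 − (-50.485))
f_A = 11.515 / 54.338 = 0.2119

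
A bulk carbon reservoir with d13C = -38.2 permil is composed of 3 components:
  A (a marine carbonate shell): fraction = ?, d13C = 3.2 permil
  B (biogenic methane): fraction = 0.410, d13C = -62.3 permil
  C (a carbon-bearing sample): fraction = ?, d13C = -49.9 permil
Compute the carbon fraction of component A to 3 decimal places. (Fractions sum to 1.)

0.316

Let f_A and f_C be the unknown fractions; fractions sum to 1 so f_A + f_C = 0.590.
Mass balance: Σ fᵢ·δᵢ = δ_bulk ⇒ f_A·(3.2) + f_C·(-49.9) = -38.2 − (-25.543) = -12.657
Substitute f_C = 0.590 − f_A:
f_A·(3.2 − -49.9) = -12.657 − 0.590×(-49.9) = 16.784
f_A = 16.784 / 53.1 = 0.3161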